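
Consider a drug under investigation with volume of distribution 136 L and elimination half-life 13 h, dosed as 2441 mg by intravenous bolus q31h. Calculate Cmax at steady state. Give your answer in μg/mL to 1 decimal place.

22.2 μg/mL

τ/t½ = 31/13 ≈ 2.3846, so fraction remaining f = (1/2)^(31/13) ≈ 0.1915.
At steady state, accumulation factor R = 1/(1 − e^(−kτ)) ≈ 1.2369.
Each bolus raises the concentration by D/Vd = 2441/136 ≈ 17.949 μg/mL.
Steady-state peak Cmax,ss = C₀·R ≈ 17.949 × 1.2369 ≈ 22.201 μg/mL.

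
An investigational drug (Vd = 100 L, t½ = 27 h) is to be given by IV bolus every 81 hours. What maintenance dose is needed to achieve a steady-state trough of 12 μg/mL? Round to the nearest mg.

8400 mg

τ/t½ = 81/27 ≈ 3, so f = (1/2)^(81/27) ≈ 0.125000.
Cmin,ss = (D/Vd)·f/(1−f), so D = Cmin,ss·Vd·(1−f)/f.
D = 12 × 100 × (1−f)/f ≈ 12 × 100 × 7.00000 ≈ 8400.00 mg.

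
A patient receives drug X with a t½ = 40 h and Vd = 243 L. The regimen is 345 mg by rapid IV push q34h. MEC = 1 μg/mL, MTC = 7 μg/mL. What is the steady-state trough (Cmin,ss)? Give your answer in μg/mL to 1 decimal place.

1.8 μg/mL

Over one 34-h interval, 34/40 ≈ 0.85 half-lives elapse, leaving f ≈ 0.5548 of each dose.
At steady state, accumulation factor R = 1/(1 − e^(−kτ)) ≈ 2.2462.
Each bolus raises the concentration by D/Vd = 345/243 ≈ 1.420 μg/mL.
Steady-state peak Cmax,ss = C₀·R ≈ 1.420 × 2.2462 ≈ 3.190 μg/mL.
Steady-state trough Cmin,ss = Cmax,ss·f ≈ 3.190 × 0.5548 ≈ 1.770 μg/mL.
Trough 1.8 μg/mL vs MEC 1 μg/mL: adequate.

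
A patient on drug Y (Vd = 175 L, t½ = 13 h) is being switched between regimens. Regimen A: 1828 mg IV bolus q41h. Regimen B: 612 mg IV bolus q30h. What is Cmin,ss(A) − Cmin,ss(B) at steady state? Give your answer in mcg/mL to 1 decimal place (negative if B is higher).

0.4 mcg/mL

Regimen A: f = (1/2)^(41/13) ≈ 0.1124; Cmin,ss = (1828/175)·f/(1−f) ≈ 1.323 mcg/mL.
Regimen B: f = (1/2)^(30/13) ≈ 0.2020; Cmin,ss = (612/175)·f/(1−f) ≈ 0.885 mcg/mL.
Difference ≈ 1.323 − 0.885 ≈ 0.438 mcg/mL.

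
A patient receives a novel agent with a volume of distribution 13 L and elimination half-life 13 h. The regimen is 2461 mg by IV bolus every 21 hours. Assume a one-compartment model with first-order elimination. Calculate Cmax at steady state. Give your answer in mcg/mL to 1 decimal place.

k = ln2/t½ = ln2/13 ≈ 0.053319 h⁻¹; fraction remaining f = e^(−kτ) = e^(−0.053319×21) ≈ 0.3264.
At steady state, accumulation factor R = 1/(1 − e^(−kτ)) ≈ 1.4846.
Single-dose peak C₀ = D/Vd = 2461/13 ≈ 189.308 mcg/mL.
Steady-state peak Cmax,ss = C₀·R ≈ 189.308 × 1.4846 ≈ 281.047 mcg/mL.

281.0 mcg/mL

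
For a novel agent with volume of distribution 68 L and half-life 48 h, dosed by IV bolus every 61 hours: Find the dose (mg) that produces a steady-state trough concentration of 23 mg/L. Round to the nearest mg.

τ/t½ = 61/48 ≈ 1.2708, so f = (1/2)^(61/48) ≈ 0.414420.
Cmin,ss = (D/Vd)·f/(1−f), so D = Cmin,ss·Vd·(1−f)/f.
D = 23 × 68 × (1−f)/f ≈ 23 × 68 × 1.41301 ≈ 2209.95 mg.

2210 mg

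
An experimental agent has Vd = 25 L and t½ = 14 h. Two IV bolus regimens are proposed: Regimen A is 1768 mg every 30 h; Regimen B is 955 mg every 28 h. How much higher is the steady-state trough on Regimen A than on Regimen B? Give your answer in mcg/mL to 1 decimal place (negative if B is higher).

Regimen A: f = (1/2)^(30/14) ≈ 0.2264; Cmin,ss = (1768/25)·f/(1−f) ≈ 20.697 mcg/mL.
Regimen B: f = (1/2)^(28/14) ≈ 0.2500; Cmin,ss = (955/25)·f/(1−f) ≈ 12.733 mcg/mL.
Difference ≈ 20.697 − 12.733 ≈ 7.964 mcg/mL.

8.0 mcg/mL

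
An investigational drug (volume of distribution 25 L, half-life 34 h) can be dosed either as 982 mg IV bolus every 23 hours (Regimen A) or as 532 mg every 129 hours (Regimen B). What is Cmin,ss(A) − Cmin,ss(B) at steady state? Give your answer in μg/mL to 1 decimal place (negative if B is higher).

64.0 μg/mL

Regimen A: f = (1/2)^(23/34) ≈ 0.6257; Cmin,ss = (982/25)·f/(1−f) ≈ 65.663 μg/mL.
Regimen B: f = (1/2)^(129/34) ≈ 0.0721; Cmin,ss = (532/25)·f/(1−f) ≈ 1.654 μg/mL.
Difference ≈ 65.663 − 1.654 ≈ 64.009 μg/mL.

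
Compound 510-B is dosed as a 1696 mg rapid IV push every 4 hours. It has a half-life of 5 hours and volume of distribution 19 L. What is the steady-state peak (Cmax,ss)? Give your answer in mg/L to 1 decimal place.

τ/t½ = 4/5 ≈ 0.8, so fraction remaining f = (1/2)^(4/5) ≈ 0.5743.
Accumulation ratio R = 1/(1 − f) ≈ 1/0.4257 ≈ 2.3491.
Each bolus raises the concentration by D/Vd = 1696/19 ≈ 89.263 mg/L.
Cmax,ss = C₀/(1 − f) ≈ 89.263/0.4257 ≈ 209.685 mg/L.

209.7 mg/L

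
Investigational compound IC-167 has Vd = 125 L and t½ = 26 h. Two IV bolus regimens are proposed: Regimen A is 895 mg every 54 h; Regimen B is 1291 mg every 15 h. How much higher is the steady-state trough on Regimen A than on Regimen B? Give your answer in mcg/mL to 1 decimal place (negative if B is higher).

Regimen A: f = (1/2)^(54/26) ≈ 0.2370; Cmin,ss = (895/125)·f/(1−f) ≈ 2.224 mcg/mL.
Regimen B: f = (1/2)^(15/26) ≈ 0.6704; Cmin,ss = (1291/125)·f/(1−f) ≈ 21.007 mcg/mL.
Difference ≈ 2.224 − 21.007 ≈ -18.783 mcg/mL.

-18.8 mcg/mL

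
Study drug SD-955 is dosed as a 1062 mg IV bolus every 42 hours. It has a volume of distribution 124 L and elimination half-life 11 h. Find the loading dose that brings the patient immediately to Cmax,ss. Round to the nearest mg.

1143 mg

f = (1/2)^(42/11) ≈ 0.070895; accumulation ratio R = 1/(1−f) ≈ 1.07630.
Loading dose to hit Cmax,ss on first dose: D_load = D_maint·R ≈ 1062 × 1.07630 ≈ 1143.03 mg.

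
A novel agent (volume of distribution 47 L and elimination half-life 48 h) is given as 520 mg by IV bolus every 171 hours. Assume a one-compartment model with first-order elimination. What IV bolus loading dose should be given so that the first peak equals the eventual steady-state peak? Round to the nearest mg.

f = (1/2)^(171/48) ≈ 0.084641; accumulation ratio R = 1/(1−f) ≈ 1.09247.
Loading dose to hit Cmax,ss on first dose: D_load = D_maint·R ≈ 520 × 1.09247 ≈ 568.08 mg.

568 mg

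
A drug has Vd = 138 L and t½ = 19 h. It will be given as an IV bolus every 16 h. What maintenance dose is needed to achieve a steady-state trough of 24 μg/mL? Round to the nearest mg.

2625 mg

τ/t½ = 16/19 ≈ 0.84211, so f = (1/2)^(16/19) ≈ 0.557829.
Cmin,ss = (D/Vd)·f/(1−f), so D = Cmin,ss·Vd·(1−f)/f.
D = 24 × 138 × (1−f)/f ≈ 24 × 138 × 0.79266 ≈ 2625.29 mg.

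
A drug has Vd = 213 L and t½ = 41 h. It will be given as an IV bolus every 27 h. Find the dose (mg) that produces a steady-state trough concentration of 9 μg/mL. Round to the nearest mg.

τ/t½ = 27/41 ≈ 0.65854, so f = (1/2)^(27/41) ≈ 0.633521.
Cmin,ss = (D/Vd)·f/(1−f), so D = Cmin,ss·Vd·(1−f)/f.
D = 9 × 213 × (1−f)/f ≈ 9 × 213 × 0.57848 ≈ 1108.95 mg.

1109 mg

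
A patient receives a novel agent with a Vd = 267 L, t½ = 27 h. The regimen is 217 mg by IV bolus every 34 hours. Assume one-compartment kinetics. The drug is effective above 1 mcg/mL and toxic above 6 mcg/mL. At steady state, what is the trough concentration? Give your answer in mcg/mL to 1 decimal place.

0.6 mcg/mL

τ/t½ = 34/27 ≈ 1.2593, so fraction remaining f = (1/2)^(34/27) ≈ 0.4178.
Accumulation ratio R = 1/(1 − f) ≈ 1/0.5822 ≈ 1.7176.
Each bolus raises the concentration by D/Vd = 217/267 ≈ 0.813 mcg/mL.
Cmax,ss = C₀/(1 − f) ≈ 0.813/0.5822 ≈ 1.396 mcg/mL.
Steady-state trough Cmin,ss = Cmax,ss·f ≈ 1.396 × 0.4178 ≈ 0.583 mcg/mL.
Trough 0.6 mcg/mL vs MEC 1 mcg/mL: subtherapeutic.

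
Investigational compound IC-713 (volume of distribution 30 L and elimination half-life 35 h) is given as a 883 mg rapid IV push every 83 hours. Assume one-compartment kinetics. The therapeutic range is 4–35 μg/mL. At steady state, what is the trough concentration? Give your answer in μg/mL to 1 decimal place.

7.1 μg/mL

k = ln2/t½ = ln2/35 ≈ 0.019804 h⁻¹; fraction remaining f = e^(−kτ) = e^(−0.019804×83) ≈ 0.1933.
At steady state, accumulation factor R = 1/(1 − e^(−kτ)) ≈ 1.2396.
Single-dose peak C₀ = D/Vd = 883/30 ≈ 29.433 μg/mL.
Cmax,ss = C₀/(1 − f) ≈ 29.433/0.8067 ≈ 36.486 μg/mL.
Steady-state trough Cmin,ss = Cmax,ss·f ≈ 36.486 × 0.1933 ≈ 7.053 μg/mL.
Trough 7.1 μg/mL vs MEC 4 μg/mL: adequate.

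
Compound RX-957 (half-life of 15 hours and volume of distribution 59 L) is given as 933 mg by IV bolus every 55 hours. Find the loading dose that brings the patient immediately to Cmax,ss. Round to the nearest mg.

f = (1/2)^(55/15) ≈ 0.078745; accumulation ratio R = 1/(1−f) ≈ 1.08548.
Loading dose to hit Cmax,ss on first dose: D_load = D_maint·R ≈ 933 × 1.08548 ≈ 1012.75 mg.

1013 mg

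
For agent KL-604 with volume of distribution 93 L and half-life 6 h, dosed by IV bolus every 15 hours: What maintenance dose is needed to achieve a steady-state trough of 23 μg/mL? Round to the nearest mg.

9961 mg

τ/t½ = 15/6 ≈ 2.5, so f = (1/2)^(15/6) ≈ 0.176777.
Cmin,ss = (D/Vd)·f/(1−f), so D = Cmin,ss·Vd·(1−f)/f.
D = 23 × 93 × (1−f)/f ≈ 23 × 93 × 4.65684 ≈ 9960.98 mg.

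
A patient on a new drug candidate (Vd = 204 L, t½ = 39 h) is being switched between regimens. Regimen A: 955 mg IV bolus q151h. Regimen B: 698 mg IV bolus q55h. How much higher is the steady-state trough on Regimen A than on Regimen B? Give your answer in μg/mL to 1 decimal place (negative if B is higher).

Regimen A: f = (1/2)^(151/39) ≈ 0.0683; Cmin,ss = (955/204)·f/(1−f) ≈ 0.343 μg/mL.
Regimen B: f = (1/2)^(55/39) ≈ 0.3762; Cmin,ss = (698/204)·f/(1−f) ≈ 2.063 μg/mL.
Difference ≈ 0.343 − 2.063 ≈ -1.720 μg/mL.

-1.7 μg/mL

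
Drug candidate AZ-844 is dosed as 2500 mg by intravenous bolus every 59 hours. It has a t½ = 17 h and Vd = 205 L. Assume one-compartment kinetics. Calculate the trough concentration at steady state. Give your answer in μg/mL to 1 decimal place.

k = ln2/t½ = ln2/17 ≈ 0.040773 h⁻¹; fraction remaining f = e^(−kτ) = e^(−0.040773×59) ≈ 0.0902.
Accumulation ratio R = 1/(1 − f) ≈ 1/0.9098 ≈ 1.0991.
Single-dose peak C₀ = D/Vd = 2500/205 ≈ 12.195 μg/mL.
Cmax,ss = C₀/(1 − f) ≈ 12.195/0.9098 ≈ 13.404 μg/mL.
Steady-state trough Cmin,ss = Cmax,ss·f ≈ 13.404 × 0.0902 ≈ 1.209 μg/mL.

1.2 μg/mL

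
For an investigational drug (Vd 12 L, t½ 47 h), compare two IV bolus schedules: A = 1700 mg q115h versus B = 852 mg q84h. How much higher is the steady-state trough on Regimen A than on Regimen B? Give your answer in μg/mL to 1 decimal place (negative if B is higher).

2.9 μg/mL

Regimen A: f = (1/2)^(115/47) ≈ 0.1834; Cmin,ss = (1700/12)·f/(1−f) ≈ 31.817 μg/mL.
Regimen B: f = (1/2)^(84/47) ≈ 0.2897; Cmin,ss = (852/12)·f/(1−f) ≈ 28.958 μg/mL.
Difference ≈ 31.817 − 28.958 ≈ 2.859 μg/mL.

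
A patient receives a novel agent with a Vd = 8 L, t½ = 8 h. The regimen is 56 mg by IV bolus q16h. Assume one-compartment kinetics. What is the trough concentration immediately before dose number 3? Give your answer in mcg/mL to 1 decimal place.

f = (1/2)^(τ/t½) = (1/2)^(16/8) ≈ 0.2500.
C₀ = D/Vd = 56/8 ≈ 7.000 mcg/mL.
Before the 3rd dose, 2 doses have been given. Superposition: Cmin = C₀·(f + f²).
≈ 7.000 × (0.2500 + 0.0625) ≈ 7.000 × 0.3125 ≈ 2.188 mcg/mL.

2.2 mcg/mL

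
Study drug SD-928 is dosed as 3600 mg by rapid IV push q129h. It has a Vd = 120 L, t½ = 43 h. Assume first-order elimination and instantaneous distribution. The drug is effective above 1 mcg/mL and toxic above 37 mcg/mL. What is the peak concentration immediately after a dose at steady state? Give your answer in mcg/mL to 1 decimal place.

τ = 129 h = 3 half-lives, so f = (1/2)^3 = 0.125.
At steady state, R = 1/(1 − 0.125) = 8/7.
Single-dose peak C₀ = D/Vd = 3600/120 = 30 mcg/mL.
Steady-state peak Cmax,ss = C₀·R = 30 × 8/7 ≈ 34.286 mcg/mL.
Peak 34.3 mcg/mL vs MTC 37 mcg/mL: below toxic threshold.

34.3 mcg/mL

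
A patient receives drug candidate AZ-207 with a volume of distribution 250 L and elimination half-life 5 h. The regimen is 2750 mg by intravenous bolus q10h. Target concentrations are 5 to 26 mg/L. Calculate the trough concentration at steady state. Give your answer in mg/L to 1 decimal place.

3.7 mg/L

The dosing interval is 2 half-lives, so f = 2^(−2) = 0.25.
At steady state, R = 1/(1 − 0.25) = 4/3.
Single-dose peak C₀ = D/Vd = 2750/250 = 11 mg/L.
Steady-state peak Cmax,ss = C₀·R = 11 × 4/3 ≈ 14.667 mg/L.
Steady-state trough Cmin,ss = Cmax,ss·f ≈ 14.667 × 0.25 ≈ 3.667 mg/L.
Trough 3.7 mg/L vs MEC 5 mg/L: subtherapeutic.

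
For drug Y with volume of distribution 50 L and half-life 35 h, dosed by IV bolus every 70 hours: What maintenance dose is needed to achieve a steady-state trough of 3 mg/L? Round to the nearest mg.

450 mg

τ/t½ = 70/35 ≈ 2, so f = (1/2)^(70/35) ≈ 0.250000.
Cmin,ss = (D/Vd)·f/(1−f), so D = Cmin,ss·Vd·(1−f)/f.
D = 3 × 50 × (1−f)/f ≈ 3 × 50 × 3.00000 ≈ 450.00 mg.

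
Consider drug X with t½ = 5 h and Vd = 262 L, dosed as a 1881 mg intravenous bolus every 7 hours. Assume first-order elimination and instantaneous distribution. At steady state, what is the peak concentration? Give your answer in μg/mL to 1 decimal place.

11.6 μg/mL

τ/t½ = 7/5 ≈ 1.4, so fraction remaining f = (1/2)^(7/5) ≈ 0.3789.
At steady state, accumulation factor R = 1/(1 − e^(−kτ)) ≈ 1.6100.
Each bolus raises the concentration by D/Vd = 1881/262 ≈ 7.179 μg/mL.
Steady-state peak Cmax,ss = C₀·R ≈ 7.179 × 1.6100 ≈ 11.558 μg/mL.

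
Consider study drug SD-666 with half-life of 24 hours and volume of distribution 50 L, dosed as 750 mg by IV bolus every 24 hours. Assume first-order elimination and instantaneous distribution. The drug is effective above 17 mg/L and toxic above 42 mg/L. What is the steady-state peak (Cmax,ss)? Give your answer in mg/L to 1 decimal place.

30.0 mg/L

τ = 24 h = 1 half-life, so f = (1/2)^1 = 0.5.
At steady state, R = 1/(1 − 0.5) = 2/1.
Single-dose peak C₀ = D/Vd = 750/50 = 15 mg/L.
Steady-state peak Cmax,ss = C₀·R = 15 × 2/1 ≈ 30.000 mg/L.
Peak 30.0 mg/L vs MTC 42 mg/L: below toxic threshold.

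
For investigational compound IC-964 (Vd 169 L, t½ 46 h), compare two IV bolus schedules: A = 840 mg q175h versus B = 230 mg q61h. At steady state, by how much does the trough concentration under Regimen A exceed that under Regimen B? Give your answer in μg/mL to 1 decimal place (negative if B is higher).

Regimen A: f = (1/2)^(175/46) ≈ 0.0716; Cmin,ss = (840/169)·f/(1−f) ≈ 0.383 μg/mL.
Regimen B: f = (1/2)^(61/46) ≈ 0.3988; Cmin,ss = (230/169)·f/(1−f) ≈ 0.903 μg/mL.
Difference ≈ 0.383 − 0.903 ≈ -0.520 μg/mL.

-0.5 μg/mL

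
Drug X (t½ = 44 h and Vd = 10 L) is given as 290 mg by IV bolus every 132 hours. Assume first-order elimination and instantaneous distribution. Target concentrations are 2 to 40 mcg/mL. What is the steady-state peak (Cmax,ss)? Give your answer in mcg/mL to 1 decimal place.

τ = 132 h = 3 half-lives, so f = (1/2)^3 = 0.125.
At steady state, R = 1/(1 − 0.125) = 8/7.
Single-dose peak C₀ = D/Vd = 290/10 = 29 mcg/mL.
Steady-state peak Cmax,ss = C₀·R = 29 × 8/7 ≈ 33.143 mcg/mL.
Peak 33.1 mcg/mL vs MTC 40 mcg/mL: below toxic threshold.

33.1 mcg/mL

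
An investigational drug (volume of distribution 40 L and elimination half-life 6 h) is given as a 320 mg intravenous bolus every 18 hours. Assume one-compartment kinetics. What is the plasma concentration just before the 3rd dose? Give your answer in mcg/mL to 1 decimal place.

f = (1/2)^(τ/t½) = (1/2)^(18/6) ≈ 0.1250.
C₀ = D/Vd = 320/40 ≈ 8.000 mcg/mL.
Before the 3rd dose, 2 doses have been given. Superposition: Cmin = C₀·(f + f²).
≈ 8.000 × (0.1250 + 0.0156) ≈ 8.000 × 0.1406 ≈ 1.125 mcg/mL.

1.1 mcg/mL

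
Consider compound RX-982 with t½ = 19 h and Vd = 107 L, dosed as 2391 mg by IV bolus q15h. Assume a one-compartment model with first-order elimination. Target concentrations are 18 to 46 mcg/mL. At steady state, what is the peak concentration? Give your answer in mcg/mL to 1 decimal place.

53.0 mcg/mL

Over one 15-h interval, 15/19 ≈ 0.78947 half-lives elapse, leaving f ≈ 0.5786 of each dose.
Accumulation ratio R = 1/(1 − f) ≈ 1/0.4214 ≈ 2.3730.
Single-dose peak C₀ = D/Vd = 2391/107 ≈ 22.346 mcg/mL.
Steady-state peak Cmax,ss = C₀·R ≈ 22.346 × 2.3730 ≈ 53.027 mcg/mL.
Peak 53.0 mcg/mL vs MTC 46 mcg/mL: exceeds toxic threshold.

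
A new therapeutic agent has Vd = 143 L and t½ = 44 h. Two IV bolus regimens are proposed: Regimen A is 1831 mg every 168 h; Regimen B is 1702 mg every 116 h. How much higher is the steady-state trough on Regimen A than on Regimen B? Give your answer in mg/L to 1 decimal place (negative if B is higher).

-1.3 mg/L

Regimen A: f = (1/2)^(168/44) ≈ 0.0709; Cmin,ss = (1831/143)·f/(1−f) ≈ 0.977 mg/L.
Regimen B: f = (1/2)^(116/44) ≈ 0.1608; Cmin,ss = (1702/143)·f/(1−f) ≈ 2.281 mg/L.
Difference ≈ 0.977 − 2.281 ≈ -1.304 mg/L.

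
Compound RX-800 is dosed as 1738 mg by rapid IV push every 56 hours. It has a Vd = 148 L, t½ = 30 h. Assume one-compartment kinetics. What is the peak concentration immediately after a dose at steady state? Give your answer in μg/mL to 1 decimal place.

k = ln2/t½ = ln2/30 ≈ 0.023105 h⁻¹; fraction remaining f = e^(−kτ) = e^(−0.023105×56) ≈ 0.2742.
At steady state, accumulation factor R = 1/(1 − e^(−kτ)) ≈ 1.3778.
Each bolus raises the concentration by D/Vd = 1738/148 ≈ 11.743 μg/mL.
Steady-state peak Cmax,ss = C₀·R ≈ 11.743 × 1.3778 ≈ 16.180 μg/mL.

16.2 μg/mL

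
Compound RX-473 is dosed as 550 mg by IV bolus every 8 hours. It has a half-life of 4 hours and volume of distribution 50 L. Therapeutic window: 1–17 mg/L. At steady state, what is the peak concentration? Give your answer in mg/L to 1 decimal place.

14.7 mg/L

The dosing interval is 2 half-lives, so f = 2^(−2) = 0.25.
Accumulation ratio R = 1/(1 − f) = 1/0.75 = 4/3.
Single-dose peak C₀ = D/Vd = 550/50 = 11 mg/L.
Steady-state peak Cmax,ss = C₀·R = 11 × 4/3 ≈ 14.667 mg/L.
Peak 14.7 mg/L vs MTC 17 mg/L: below toxic threshold.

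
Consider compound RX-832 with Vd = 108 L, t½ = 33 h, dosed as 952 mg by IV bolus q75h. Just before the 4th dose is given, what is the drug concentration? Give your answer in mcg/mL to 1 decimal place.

f = (1/2)^(τ/t½) = (1/2)^(75/33) ≈ 0.2069.
C₀ = D/Vd = 952/108 ≈ 8.815 mcg/mL.
Before the 4th dose, 3 doses have been given. Superposition: Cmin = C₀·(f + f² + … + f^3).
≈ 8.815 × (0.2069 + 0.0428 + 0.0089) ≈ 8.815 × 0.2586 ≈ 2.280 mcg/mL.

2.3 mcg/mL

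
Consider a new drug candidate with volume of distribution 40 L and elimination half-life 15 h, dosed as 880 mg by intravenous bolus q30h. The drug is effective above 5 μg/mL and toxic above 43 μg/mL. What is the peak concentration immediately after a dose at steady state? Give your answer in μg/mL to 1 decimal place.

τ = 30 h = 2 half-lives, so f = (1/2)^2 = 0.25.
At steady state, R = 1/(1 − 0.25) = 4/3.
Single-dose peak C₀ = D/Vd = 880/40 = 22 μg/mL.
Steady-state peak Cmax,ss = C₀·R = 22 × 4/3 ≈ 29.333 μg/mL.
Peak 29.3 μg/mL vs MTC 43 μg/mL: below toxic threshold.

29.3 μg/mL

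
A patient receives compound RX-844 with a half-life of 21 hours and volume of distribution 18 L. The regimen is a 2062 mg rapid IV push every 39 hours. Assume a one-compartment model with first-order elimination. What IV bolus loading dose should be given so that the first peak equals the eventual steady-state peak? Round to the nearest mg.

f = (1/2)^(39/21) ≈ 0.276022; accumulation ratio R = 1/(1−f) ≈ 1.38126.
Loading dose to hit Cmax,ss on first dose: D_load = D_maint·R ≈ 2062 × 1.38126 ≈ 2848.16 mg.

2848 mg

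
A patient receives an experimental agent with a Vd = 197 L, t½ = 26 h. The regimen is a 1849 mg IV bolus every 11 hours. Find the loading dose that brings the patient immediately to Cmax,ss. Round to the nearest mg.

7275 mg

f = (1/2)^(11/26) ≈ 0.745832; accumulation ratio R = 1/(1−f) ≈ 3.93441.
Loading dose to hit Cmax,ss on first dose: D_load = D_maint·R ≈ 1849 × 3.93441 ≈ 7274.72 mg.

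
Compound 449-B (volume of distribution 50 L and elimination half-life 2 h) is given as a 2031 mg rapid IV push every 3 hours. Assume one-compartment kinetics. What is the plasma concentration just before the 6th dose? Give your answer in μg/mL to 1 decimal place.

f = (1/2)^(τ/t½) = (1/2)^(3/2) ≈ 0.3536.
C₀ = D/Vd = 2031/50 ≈ 40.620 μg/mL.
Before the 6th dose, 5 doses have been given. Superposition: Cmin = C₀·(f + f² + … + f^5).
≈ 40.620 × (0.3536 + 0.1250 + 0.0442 + 0.0156 + 0.0055) ≈ 40.620 × 0.5439 ≈ 22.093 μg/mL.

22.1 μg/mL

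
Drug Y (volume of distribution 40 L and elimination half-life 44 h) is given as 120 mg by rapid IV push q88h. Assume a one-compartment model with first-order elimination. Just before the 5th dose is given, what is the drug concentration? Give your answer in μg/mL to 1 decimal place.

f = (1/2)^(τ/t½) = (1/2)^(88/44) ≈ 0.2500.
C₀ = D/Vd = 120/40 ≈ 3.000 μg/mL.
Before the 5th dose, 4 doses have been given. Superposition: Cmin = C₀·(f + f² + … + f^4).
≈ 3.000 × (0.2500 + 0.0625 + 0.0156 + 0.0039) ≈ 3.000 × 0.3320 ≈ 0.996 μg/mL.

1.0 μg/mL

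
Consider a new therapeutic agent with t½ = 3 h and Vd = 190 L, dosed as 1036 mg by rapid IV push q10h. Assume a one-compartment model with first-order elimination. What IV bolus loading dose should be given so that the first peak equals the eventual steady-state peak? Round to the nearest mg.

f = (1/2)^(10/3) ≈ 0.099213; accumulation ratio R = 1/(1−f) ≈ 1.11014.
Loading dose to hit Cmax,ss on first dose: D_load = D_maint·R ≈ 1036 × 1.11014 ≈ 1150.11 mg.

1150 mg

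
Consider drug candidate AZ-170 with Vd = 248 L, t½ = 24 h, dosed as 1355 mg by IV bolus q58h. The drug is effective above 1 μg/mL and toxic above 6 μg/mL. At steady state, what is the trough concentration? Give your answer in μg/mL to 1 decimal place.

1.3 μg/mL

τ/t½ = 58/24 ≈ 2.4167, so fraction remaining f = (1/2)^(58/24) ≈ 0.1873.
Single-dose peak C₀ = D/Vd = 1355/248 ≈ 5.464 μg/mL.
Steady-state trough Cmin,ss = C₀·f/(1−f) ≈ 5.464 × 0.1873/0.8127 ≈ 1.259 μg/mL.
Trough 1.3 μg/mL vs MEC 1 μg/mL: adequate.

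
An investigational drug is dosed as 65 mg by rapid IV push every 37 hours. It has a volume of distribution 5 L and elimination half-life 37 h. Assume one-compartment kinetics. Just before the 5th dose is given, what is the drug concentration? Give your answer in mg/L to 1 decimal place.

f = (1/2)^(τ/t½) = (1/2)^(37/37) ≈ 0.5000.
C₀ = D/Vd = 65/5 ≈ 13.000 mg/L.
Before the 5th dose, 4 doses have been given. Superposition: Cmin = C₀·(f + f² + … + f^4).
≈ 13.000 × (0.5000 + 0.2500 + 0.1250 + 0.0625) ≈ 13.000 × 0.9375 ≈ 12.188 mg/L.

12.2 mg/L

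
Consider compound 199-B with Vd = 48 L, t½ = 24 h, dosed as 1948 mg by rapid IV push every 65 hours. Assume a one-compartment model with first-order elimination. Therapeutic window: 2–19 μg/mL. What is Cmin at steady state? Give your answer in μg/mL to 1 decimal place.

7.3 μg/mL

Over one 65-h interval, 65/24 ≈ 2.7083 half-lives elapse, leaving f ≈ 0.1530 of each dose.
Accumulation ratio R = 1/(1 − f) ≈ 1/0.8470 ≈ 1.1806.
Each bolus raises the concentration by D/Vd = 1948/48 ≈ 40.583 μg/mL.
Steady-state peak Cmax,ss = C₀·R ≈ 40.583 × 1.1806 ≈ 47.912 μg/mL.
Steady-state trough Cmin,ss = Cmax,ss·f ≈ 47.912 × 0.1530 ≈ 7.331 μg/mL.
Trough 7.3 μg/mL vs MEC 2 μg/mL: adequate.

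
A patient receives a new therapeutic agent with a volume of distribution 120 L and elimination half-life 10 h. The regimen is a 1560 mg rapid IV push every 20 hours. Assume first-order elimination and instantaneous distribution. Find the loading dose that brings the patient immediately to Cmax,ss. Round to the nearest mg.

2080 mg

f = (1/2)^(20/10) ≈ 0.250000; accumulation ratio R = 1/(1−f) ≈ 1.33333.
Loading dose to hit Cmax,ss on first dose: D_load = D_maint·R ≈ 1560 × 1.33333 ≈ 2079.99 mg.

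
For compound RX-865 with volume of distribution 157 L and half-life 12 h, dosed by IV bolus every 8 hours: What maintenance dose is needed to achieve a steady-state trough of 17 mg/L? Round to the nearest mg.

τ/t½ = 8/12 ≈ 0.66667, so f = (1/2)^(8/12) ≈ 0.629961.
Cmin,ss = (D/Vd)·f/(1−f), so D = Cmin,ss·Vd·(1−f)/f.
D = 17 × 157 × (1−f)/f ≈ 17 × 157 × 0.58740 ≈ 1567.77 mg.

1568 mg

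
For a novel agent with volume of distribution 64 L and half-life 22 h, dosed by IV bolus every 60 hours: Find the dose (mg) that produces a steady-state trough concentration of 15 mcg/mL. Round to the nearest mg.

5397 mg

τ/t½ = 60/22 ≈ 2.7273, so f = (1/2)^(60/22) ≈ 0.151011.
Cmin,ss = (D/Vd)·f/(1−f), so D = Cmin,ss·Vd·(1−f)/f.
D = 15 × 64 × (1−f)/f ≈ 15 × 64 × 5.62203 ≈ 5397.15 mg.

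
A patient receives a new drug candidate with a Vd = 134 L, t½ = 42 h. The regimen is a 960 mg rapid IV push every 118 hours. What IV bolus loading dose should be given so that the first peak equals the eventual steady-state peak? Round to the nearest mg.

1120 mg

f = (1/2)^(118/42) ≈ 0.142643; accumulation ratio R = 1/(1−f) ≈ 1.16638.
Loading dose to hit Cmax,ss on first dose: D_load = D_maint·R ≈ 960 × 1.16638 ≈ 1119.72 mg.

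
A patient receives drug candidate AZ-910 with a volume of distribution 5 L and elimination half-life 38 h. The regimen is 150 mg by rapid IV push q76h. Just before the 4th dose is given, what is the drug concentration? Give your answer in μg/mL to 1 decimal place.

f = (1/2)^(τ/t½) = (1/2)^(76/38) ≈ 0.2500.
C₀ = D/Vd = 150/5 ≈ 30.000 μg/mL.
Before the 4th dose, 3 doses have been given. Superposition: Cmin = C₀·(f + f² + … + f^3).
≈ 30.000 × (0.2500 + 0.0625 + 0.0156) ≈ 30.000 × 0.3281 ≈ 9.843 μg/mL.

9.8 μg/mL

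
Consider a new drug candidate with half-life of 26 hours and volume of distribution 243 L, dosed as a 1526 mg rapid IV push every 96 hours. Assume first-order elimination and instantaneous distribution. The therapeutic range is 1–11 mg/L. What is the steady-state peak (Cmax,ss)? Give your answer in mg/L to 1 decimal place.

6.8 mg/L

Over one 96-h interval, 96/26 ≈ 3.6923 half-lives elapse, leaving f ≈ 0.0774 of each dose.
Accumulation ratio R = 1/(1 − f) ≈ 1/0.9226 ≈ 1.0839.
Each bolus raises the concentration by D/Vd = 1526/243 ≈ 6.280 mg/L.
Steady-state peak Cmax,ss = C₀·R ≈ 6.280 × 1.0839 ≈ 6.807 mg/L.
Peak 6.8 mg/L vs MTC 11 mg/L: below toxic threshold.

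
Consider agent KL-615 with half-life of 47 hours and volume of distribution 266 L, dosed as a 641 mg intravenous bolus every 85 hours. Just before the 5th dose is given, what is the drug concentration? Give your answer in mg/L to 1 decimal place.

1.0 mg/L

f = (1/2)^(τ/t½) = (1/2)^(85/47) ≈ 0.2855.
C₀ = D/Vd = 641/266 ≈ 2.410 mg/L.
Before the 5th dose, 4 doses have been given. Superposition: Cmin = C₀·(f + f² + … + f^4).
≈ 2.410 × (0.2855 + 0.0815 + 0.0233 + 0.0066) ≈ 2.410 × 0.3969 ≈ 0.957 mg/L.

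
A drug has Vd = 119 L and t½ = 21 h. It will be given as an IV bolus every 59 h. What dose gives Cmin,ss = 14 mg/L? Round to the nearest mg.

10014 mg

τ/t½ = 59/21 ≈ 2.8095, so f = (1/2)^(59/21) ≈ 0.142643.
Cmin,ss = (D/Vd)·f/(1−f), so D = Cmin,ss·Vd·(1−f)/f.
D = 14 × 119 × (1−f)/f ≈ 14 × 119 × 6.01051 ≈ 10013.51 mg.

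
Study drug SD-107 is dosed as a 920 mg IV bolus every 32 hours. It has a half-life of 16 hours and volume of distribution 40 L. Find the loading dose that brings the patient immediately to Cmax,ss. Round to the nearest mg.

1227 mg

f = (1/2)^(32/16) ≈ 0.250000; accumulation ratio R = 1/(1−f) ≈ 1.33333.
Loading dose to hit Cmax,ss on first dose: D_load = D_maint·R ≈ 920 × 1.33333 ≈ 1226.66 mg.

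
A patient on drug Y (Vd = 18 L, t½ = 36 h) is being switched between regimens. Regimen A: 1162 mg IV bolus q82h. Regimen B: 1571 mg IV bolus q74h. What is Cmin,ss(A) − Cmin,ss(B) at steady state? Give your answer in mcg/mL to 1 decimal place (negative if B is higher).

-10.9 mcg/mL

Regimen A: f = (1/2)^(82/36) ≈ 0.2062; Cmin,ss = (1162/18)·f/(1−f) ≈ 16.769 mcg/mL.
Regimen B: f = (1/2)^(74/36) ≈ 0.2406; Cmin,ss = (1571/18)·f/(1−f) ≈ 27.652 mcg/mL.
Difference ≈ 16.769 − 27.652 ≈ -10.883 mcg/mL.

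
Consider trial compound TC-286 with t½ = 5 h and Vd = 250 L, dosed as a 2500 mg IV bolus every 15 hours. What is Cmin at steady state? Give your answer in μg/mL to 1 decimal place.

τ = 15 h = 3 half-lives, so f = (1/2)^3 = 0.125.
At steady state, R = 1/(1 − 0.125) = 8/7.
Single-dose peak C₀ = D/Vd = 2500/250 = 10 μg/mL.
Steady-state peak Cmax,ss = C₀·R = 10 × 8/7 ≈ 11.429 μg/mL.
Steady-state trough Cmin,ss = Cmax,ss·f ≈ 11.429 × 0.125 ≈ 1.429 μg/mL.

1.4 μg/mL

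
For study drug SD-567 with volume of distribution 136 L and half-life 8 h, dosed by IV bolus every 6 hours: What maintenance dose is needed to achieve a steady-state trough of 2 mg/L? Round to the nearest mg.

τ/t½ = 6/8 ≈ 0.75, so f = (1/2)^(6/8) ≈ 0.594604.
Cmin,ss = (D/Vd)·f/(1−f), so D = Cmin,ss·Vd·(1−f)/f.
D = 2 × 136 × (1−f)/f ≈ 2 × 136 × 0.68179 ≈ 185.45 mg.

185 mg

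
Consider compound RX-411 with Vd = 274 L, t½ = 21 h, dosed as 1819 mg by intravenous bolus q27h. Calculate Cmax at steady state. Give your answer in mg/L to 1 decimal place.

τ/t½ = 27/21 ≈ 1.2857, so fraction remaining f = (1/2)^(27/21) ≈ 0.4102.
At steady state, accumulation factor R = 1/(1 − e^(−kτ)) ≈ 1.6955.
Single-dose peak C₀ = D/Vd = 1819/274 ≈ 6.639 mg/L.
Steady-state peak Cmax,ss = C₀·R ≈ 6.639 × 1.6955 ≈ 11.256 mg/L.

11.3 mg/L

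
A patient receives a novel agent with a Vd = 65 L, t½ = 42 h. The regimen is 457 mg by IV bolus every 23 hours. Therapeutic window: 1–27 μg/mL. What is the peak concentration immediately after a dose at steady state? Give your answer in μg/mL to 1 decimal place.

22.3 μg/mL

τ/t½ = 23/42 ≈ 0.54762, so fraction remaining f = (1/2)^(23/42) ≈ 0.6841.
Accumulation ratio R = 1/(1 − f) ≈ 1/0.3159 ≈ 3.1656.
Each bolus raises the concentration by D/Vd = 457/65 ≈ 7.031 μg/mL.
Steady-state peak Cmax,ss = C₀·R ≈ 7.031 × 3.1656 ≈ 22.257 μg/mL.
Peak 22.3 μg/mL vs MTC 27 μg/mL: below toxic threshold.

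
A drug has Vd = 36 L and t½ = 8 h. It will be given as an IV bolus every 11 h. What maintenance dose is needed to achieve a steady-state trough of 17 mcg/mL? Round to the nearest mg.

975 mg

τ/t½ = 11/8 ≈ 1.375, so f = (1/2)^(11/8) ≈ 0.385553.
Cmin,ss = (D/Vd)·f/(1−f), so D = Cmin,ss·Vd·(1−f)/f.
D = 17 × 36 × (1−f)/f ≈ 17 × 36 × 1.59368 ≈ 975.33 mg.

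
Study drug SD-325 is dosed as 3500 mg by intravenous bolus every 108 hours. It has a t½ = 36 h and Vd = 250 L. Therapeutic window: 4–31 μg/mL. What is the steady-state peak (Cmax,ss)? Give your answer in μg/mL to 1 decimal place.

τ = 108 h = 3 half-lives, so f = (1/2)^3 = 0.125.
At steady state, R = 1/(1 − 0.125) = 8/7.
Single-dose peak C₀ = D/Vd = 3500/250 = 14 μg/mL.
Steady-state peak Cmax,ss = C₀·R = 14 × 8/7 ≈ 16.000 μg/mL.
Peak 16.0 μg/mL vs MTC 31 μg/mL: below toxic threshold.

16.0 μg/mL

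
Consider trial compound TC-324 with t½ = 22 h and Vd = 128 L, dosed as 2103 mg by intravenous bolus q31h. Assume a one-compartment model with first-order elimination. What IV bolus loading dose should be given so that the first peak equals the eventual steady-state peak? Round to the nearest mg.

3373 mg

f = (1/2)^(31/22) ≈ 0.376549; accumulation ratio R = 1/(1−f) ≈ 1.60398.
Loading dose to hit Cmax,ss on first dose: D_load = D_maint·R ≈ 2103 × 1.60398 ≈ 3373.17 mg.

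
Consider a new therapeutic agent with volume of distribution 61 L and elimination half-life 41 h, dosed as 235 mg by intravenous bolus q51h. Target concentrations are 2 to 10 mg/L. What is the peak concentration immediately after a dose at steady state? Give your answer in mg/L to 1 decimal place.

k = ln2/t½ = ln2/41 ≈ 0.016906 h⁻¹; fraction remaining f = e^(−kτ) = e^(−0.016906×51) ≈ 0.4222.
Accumulation ratio R = 1/(1 − f) ≈ 1/0.5778 ≈ 1.7307.
Single-dose peak C₀ = D/Vd = 235/61 ≈ 3.852 mg/L.
Steady-state peak Cmax,ss = C₀·R ≈ 3.852 × 1.7307 ≈ 6.667 mg/L.
Peak 6.7 mg/L vs MTC 10 mg/L: below toxic threshold.

6.7 mg/L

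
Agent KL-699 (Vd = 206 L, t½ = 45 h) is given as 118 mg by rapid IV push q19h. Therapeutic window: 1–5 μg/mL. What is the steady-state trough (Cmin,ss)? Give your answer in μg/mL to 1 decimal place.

1.7 μg/mL

k = ln2/t½ = ln2/45 ≈ 0.015403 h⁻¹; fraction remaining f = e^(−kτ) = e^(−0.015403×19) ≈ 0.7463.
Accumulation ratio R = 1/(1 − f) ≈ 1/0.2537 ≈ 3.9417.
Single-dose peak C₀ = D/Vd = 118/206 ≈ 0.573 μg/mL.
Cmax,ss = C₀/(1 − f) ≈ 0.573/0.2537 ≈ 2.259 μg/mL.
One interval later, Cmin,ss = Cmax,ss·e^(−kτ) ≈ 2.259 × 0.7463 ≈ 1.686 μg/mL.
Trough 1.7 μg/mL vs MEC 1 μg/mL: adequate.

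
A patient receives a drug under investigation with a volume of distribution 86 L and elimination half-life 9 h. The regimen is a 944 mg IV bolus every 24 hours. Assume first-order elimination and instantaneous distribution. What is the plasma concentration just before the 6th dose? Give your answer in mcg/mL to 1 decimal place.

f = (1/2)^(τ/t½) = (1/2)^(24/9) ≈ 0.1575.
C₀ = D/Vd = 944/86 ≈ 10.977 mcg/mL.
Before the 6th dose, 5 doses have been given. Superposition: Cmin = C₀·(f + f² + … + f^5).
≈ 10.977 × (0.1575 + 0.0248 + 0.0039 + 0.0006 + 0.0001) ≈ 10.977 × 0.1869 ≈ 2.052 mcg/mL.

2.1 mcg/mL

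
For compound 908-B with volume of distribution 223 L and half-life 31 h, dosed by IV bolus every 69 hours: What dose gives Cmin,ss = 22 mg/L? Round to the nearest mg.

τ/t½ = 69/31 ≈ 2.2258, so f = (1/2)^(69/31) ≈ 0.213779.
Cmin,ss = (D/Vd)·f/(1−f), so D = Cmin,ss·Vd·(1−f)/f.
D = 22 × 223 × (1−f)/f ≈ 22 × 223 × 3.67773 ≈ 18042.94 mg.

18043 mg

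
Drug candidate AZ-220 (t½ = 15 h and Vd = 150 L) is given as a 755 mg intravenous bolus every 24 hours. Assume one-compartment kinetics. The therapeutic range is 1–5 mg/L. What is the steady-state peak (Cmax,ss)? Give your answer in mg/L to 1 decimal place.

τ/t½ = 24/15 ≈ 1.6, so fraction remaining f = (1/2)^(24/15) ≈ 0.3299.
At steady state, accumulation factor R = 1/(1 − e^(−kτ)) ≈ 1.4923.
Single-dose peak C₀ = D/Vd = 755/150 ≈ 5.033 mg/L.
Cmax,ss = C₀/(1 − f) ≈ 5.033/0.6701 ≈ 7.511 mg/L.
Peak 7.5 mg/L vs MTC 5 mg/L: exceeds toxic threshold.

7.5 mg/L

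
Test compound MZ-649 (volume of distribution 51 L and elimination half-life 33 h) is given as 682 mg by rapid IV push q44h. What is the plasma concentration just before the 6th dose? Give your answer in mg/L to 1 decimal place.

f = (1/2)^(τ/t½) = (1/2)^(44/33) ≈ 0.3969.
C₀ = D/Vd = 682/51 ≈ 13.373 mg/L.
Before the 6th dose, 5 doses have been given. Superposition: Cmin = C₀·(f + f² + … + f^5).
≈ 13.373 × (0.3969 + 0.1575 + 0.0625 + 0.0248 + 0.0098) ≈ 13.373 × 0.6515 ≈ 8.713 mg/L.

8.7 mg/L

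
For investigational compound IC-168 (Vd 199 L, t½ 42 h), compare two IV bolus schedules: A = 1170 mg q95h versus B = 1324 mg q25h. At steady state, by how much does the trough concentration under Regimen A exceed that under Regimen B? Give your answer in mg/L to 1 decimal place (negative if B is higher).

Regimen A: f = (1/2)^(95/42) ≈ 0.2085; Cmin,ss = (1170/199)·f/(1−f) ≈ 1.549 mg/L.
Regimen B: f = (1/2)^(25/42) ≈ 0.6619; Cmin,ss = (1324/199)·f/(1−f) ≈ 13.025 mg/L.
Difference ≈ 1.549 − 13.025 ≈ -11.476 mg/L.

-11.5 mg/L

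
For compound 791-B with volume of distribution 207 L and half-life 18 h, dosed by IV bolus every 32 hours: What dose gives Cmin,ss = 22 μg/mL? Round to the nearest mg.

τ/t½ = 32/18 ≈ 1.7778, so f = (1/2)^(32/18) ≈ 0.291632.
Cmin,ss = (D/Vd)·f/(1−f), so D = Cmin,ss·Vd·(1−f)/f.
D = 22 × 207 × (1−f)/f ≈ 22 × 207 × 2.42898 ≈ 11061.57 mg.

11062 mg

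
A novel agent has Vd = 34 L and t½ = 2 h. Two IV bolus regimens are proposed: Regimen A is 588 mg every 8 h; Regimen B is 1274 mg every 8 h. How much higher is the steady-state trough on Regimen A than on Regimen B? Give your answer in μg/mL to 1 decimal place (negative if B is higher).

-1.3 μg/mL

Regimen A: f = (1/2)^(8/2) ≈ 0.0625; Cmin,ss = (588/34)·f/(1−f) ≈ 1.153 μg/mL.
Regimen B: f = (1/2)^(8/2) ≈ 0.0625; Cmin,ss = (1274/34)·f/(1−f) ≈ 2.498 μg/mL.
Difference ≈ 1.153 − 2.498 ≈ -1.345 μg/mL.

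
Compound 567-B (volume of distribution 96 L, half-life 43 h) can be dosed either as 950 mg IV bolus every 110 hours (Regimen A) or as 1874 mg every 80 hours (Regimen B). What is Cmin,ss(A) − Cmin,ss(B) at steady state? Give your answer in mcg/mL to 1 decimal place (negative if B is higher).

-5.4 mcg/mL

Regimen A: f = (1/2)^(110/43) ≈ 0.1698; Cmin,ss = (950/96)·f/(1−f) ≈ 2.024 mcg/mL.
Regimen B: f = (1/2)^(80/43) ≈ 0.2754; Cmin,ss = (1874/96)·f/(1−f) ≈ 7.419 mcg/mL.
Difference ≈ 2.024 − 7.419 ≈ -5.395 mcg/mL.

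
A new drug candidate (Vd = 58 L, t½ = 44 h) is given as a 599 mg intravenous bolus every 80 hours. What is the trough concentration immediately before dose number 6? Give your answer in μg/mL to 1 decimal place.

f = (1/2)^(τ/t½) = (1/2)^(80/44) ≈ 0.2836.
C₀ = D/Vd = 599/58 ≈ 10.328 μg/mL.
Before the 6th dose, 5 doses have been given. Superposition: Cmin = C₀·(f + f² + … + f^5).
≈ 10.328 × (0.2836 + 0.0804 + 0.0228 + 0.0065 + 0.0018) ≈ 10.328 × 0.3951 ≈ 4.081 μg/mL.

4.1 μg/mL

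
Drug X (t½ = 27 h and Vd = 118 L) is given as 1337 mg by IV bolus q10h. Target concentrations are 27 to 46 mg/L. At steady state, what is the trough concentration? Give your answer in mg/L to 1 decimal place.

Over one 10-h interval, 10/27 ≈ 0.37037 half-lives elapse, leaving f ≈ 0.7736 of each dose.
Accumulation ratio R = 1/(1 − f) ≈ 1/0.2264 ≈ 4.4170.
Single-dose peak C₀ = D/Vd = 1337/118 ≈ 11.331 mg/L.
Steady-state peak Cmax,ss = C₀·R ≈ 11.331 × 4.4170 ≈ 50.049 mg/L.
Steady-state trough Cmin,ss = Cmax,ss·f ≈ 50.049 × 0.7736 ≈ 38.718 mg/L.
Trough 38.7 mg/L vs MEC 27 mg/L: adequate.

38.7 mg/L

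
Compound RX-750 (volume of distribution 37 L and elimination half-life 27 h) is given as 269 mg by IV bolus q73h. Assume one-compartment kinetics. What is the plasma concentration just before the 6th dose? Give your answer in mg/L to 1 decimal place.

f = (1/2)^(τ/t½) = (1/2)^(73/27) ≈ 0.1535.
C₀ = D/Vd = 269/37 ≈ 7.270 mg/L.
Before the 6th dose, 5 doses have been given. Superposition: Cmin = C₀·(f + f² + … + f^5).
≈ 7.270 × (0.1535 + 0.0236 + 0.0036 + 0.0006 + 0.0001) ≈ 7.270 × 0.1814 ≈ 1.319 mg/L.

1.3 mg/L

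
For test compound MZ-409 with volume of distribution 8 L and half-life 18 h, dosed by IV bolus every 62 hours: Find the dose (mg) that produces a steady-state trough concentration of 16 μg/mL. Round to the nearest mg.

τ/t½ = 62/18 ≈ 3.4444, so f = (1/2)^(62/18) ≈ 0.091858.
Cmin,ss = (D/Vd)·f/(1−f), so D = Cmin,ss·Vd·(1−f)/f.
D = 16 × 8 × (1−f)/f ≈ 16 × 8 × 9.88637 ≈ 1265.46 mg.

1265 mg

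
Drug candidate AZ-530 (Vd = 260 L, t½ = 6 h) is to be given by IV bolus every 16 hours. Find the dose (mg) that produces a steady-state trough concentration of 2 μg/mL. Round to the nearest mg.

2782 mg

τ/t½ = 16/6 ≈ 2.6667, so f = (1/2)^(16/6) ≈ 0.157490.
Cmin,ss = (D/Vd)·f/(1−f), so D = Cmin,ss·Vd·(1−f)/f.
D = 2 × 260 × (1−f)/f ≈ 2 × 260 × 5.34961 ≈ 2781.80 mg.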